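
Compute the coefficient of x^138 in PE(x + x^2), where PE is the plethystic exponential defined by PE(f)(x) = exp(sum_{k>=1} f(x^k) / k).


With f(x) = x + x^2, the exponent is sum_{k>=1} (x^k + x^(2k)) / k = -ln(1 - x) - ln(1 - x^2). Exponentiating:
PE(x + x^2) = 1 / ((1 - x)(1 - x^2)).
This is the generating function for partitions of n into parts of size 1 or 2. The number of 2's can be any j in 0..69, and the rest are 1's, so
[x^138] = floor(138/2) + 1 = 70.

70


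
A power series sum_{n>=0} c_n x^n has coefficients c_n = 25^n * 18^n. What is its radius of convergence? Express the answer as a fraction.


By the root test (Cauchy-Hadamard), the radius is R = 1 / limsup_n |c_n|^(1/n).
Here |c_n|^(1/n) = (25^n * 18^n)^(1/n) = 25 * 18 = 450 for all n.
So R = 1/450 = 1/450.

1/450


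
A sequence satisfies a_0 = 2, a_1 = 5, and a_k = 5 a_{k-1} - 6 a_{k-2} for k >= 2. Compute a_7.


The characteristic equation is t^2 - 5 t + 6 = 0, with roots r_1 = 2 and r_2 = 3 (so c_1 = r_1 + r_2, c_2 = -r_1 r_2 as required).
One can use the closed form a_n = A r_1^n + B r_2^n, but direct iteration is more reliable:
a_0 = 2, a_1 = 5, a_2 = 13, a_3 = 35, a_4 = 97, a_5 = 275, a_6 = 793, a_7 = 2315.
So a_7 = 2315.

2315


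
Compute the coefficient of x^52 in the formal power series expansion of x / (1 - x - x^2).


Let f(x) = sum_{k>=0} a_k x^k. Multiplying f(x) * (1 - x - x^2) = x and matching coefficients gives a_0 = 0, a_1 = 1, and a_k = a_{k-1} + a_{k-2} for k >= 2. These are the Fibonacci numbers F_k.
Iterating from F_0 = 0, F_1 = 1:
F_0=0, F_1=1, F_2=1, F_3=2, F_4=3, F_5=5, F_6=8, F_7=13, F_8=21, F_9=34, ...
F_52 = 32951280099.

32951280099


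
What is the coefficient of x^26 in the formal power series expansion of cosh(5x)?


The Maclaurin series is cosh(t) = sum_{m>=0} t^(2m) / (2m)!, so substituting t = 5x, only even powers of x are nonzero, with coefficient of x^(2m) equal to 5^(2m) / (2m)!.
For x^26 the coefficient is 5^26/26! = 1490116119384765625/403291461126605635584000000 = 95367431640625/25810653512102760677376.

95367431640625/25810653512102760677376


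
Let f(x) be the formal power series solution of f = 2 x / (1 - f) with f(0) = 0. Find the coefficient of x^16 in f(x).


Apply Lagrange inversion: f = 2 x * phi(f) with phi(t) = 1/(1 - t), so
[x^n] f = 2^n * (1/n) [t^(n-1)] phi(t)^n = 2^n * (1/n) [t^(n-1)] (1 - t)^(-n) = 2^n * (1/n) C(2n - 2, n - 1) = 2^n * C_{n-1}.
For n = 16: C_15 = C(30, 15) / 16 = 155117520/16 = 9694845.
With the 2^16 = 65536 factor, the coefficient is 65536 * 9694845 = 635361361920.

635361361920


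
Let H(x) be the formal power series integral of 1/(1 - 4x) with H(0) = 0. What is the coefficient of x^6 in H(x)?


1/(1 - 4x) = sum_{k>=0} 4^k x^k. Integrating termwise with H(0) = 0:
H(x) = sum_{k>=0} 4^k x^(k+1) / (k+1) = sum_{m>=1} 4^(m-1) x^m / m.
For m = 6: 4^5/6 = 1024/6 = 512/3.

512/3


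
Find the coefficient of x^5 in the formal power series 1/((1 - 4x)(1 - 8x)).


By partial fractions or Cauchy convolution:
The coefficient equals sum_{k=0}^{5} 4^k * 8^(5-k).
= 64512

64512


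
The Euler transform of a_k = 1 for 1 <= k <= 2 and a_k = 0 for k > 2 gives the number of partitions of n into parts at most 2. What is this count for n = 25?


Partitions of 25 into parts at most 2:
Using generating function (1-x)^(-1)(1-x^2)^(-1),
the coefficient of x^25 = 13

13


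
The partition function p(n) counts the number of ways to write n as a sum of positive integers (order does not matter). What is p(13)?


Using the generating function prod_{k>=1} 1/(1-x^k), we compute p(13).
By dynamic programming over parts 1 through 13:
p(13) = 101

101


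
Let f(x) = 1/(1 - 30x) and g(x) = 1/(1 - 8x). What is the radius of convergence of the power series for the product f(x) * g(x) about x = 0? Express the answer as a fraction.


The radius of 1/(1 - 30x) is 1/30 (nearest singularity at x = 1/30), and the radius of 1/(1 - 8x) is 1/8.
The product f(x)*g(x) = 1/((1 - 30x)(1 - 8x)) has singularities at both 1/30 and 1/8, so its radius of convergence is the distance to the nearest one:
min(1/30, 1/8) = 1/30.

1/30


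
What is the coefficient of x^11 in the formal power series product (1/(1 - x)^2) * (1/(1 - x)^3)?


Combine the factors: (1/(1 - x)^2) * (1/(1 - x)^3) = 1/(1 - x)^5.
Then use 1/(1 - x)^r = sum_{k>=0} C(k + r - 1, r - 1) x^k with r = 5 and k = 11:
C(15, 4) = 1365.

1365


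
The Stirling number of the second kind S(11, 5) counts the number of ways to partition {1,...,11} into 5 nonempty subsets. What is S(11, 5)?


Using the explicit formula S(n,k) = (1/k!) sum_{j=0}^{k} (-1)^(k-j) C(k,j) j^n:
S(11, 5) = 246730
Equivalently, S(n,k) is n! times the coefficient of x^n in the EGF (e^x - 1)^k / k!.

246730


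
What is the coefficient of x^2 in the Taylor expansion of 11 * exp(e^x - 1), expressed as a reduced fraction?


exp(e^x - 1) = sum_{k>=0} Bell_k x^k / k!, where Bell_k is the k-th Bell number.
So the coefficient of x^2 is 11 * Bell_2 / 2!.
Computing: Bell_2 = 2 and 2! = 2, giving
11 * 2/2 = 11.

11


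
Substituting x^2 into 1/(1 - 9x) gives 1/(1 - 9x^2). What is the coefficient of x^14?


The coefficient of x^(2m) in 1/(1 - 9x^2) is 9^m.
With n = 14 = 2*7, the coefficient is 9^7 = 4782969.

4782969


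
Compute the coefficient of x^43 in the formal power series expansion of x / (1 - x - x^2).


Let f(x) = sum_{k>=0} a_k x^k. Multiplying f(x) * (1 - x - x^2) = x and matching coefficients gives a_0 = 0, a_1 = 1, and a_k = a_{k-1} + a_{k-2} for k >= 2. These are the Fibonacci numbers F_k.
Iterating from F_0 = 0, F_1 = 1:
F_0=0, F_1=1, F_2=1, F_3=2, F_4=3, F_5=5, F_6=8, F_7=13, F_8=21, F_9=34, ...
F_43 = 433494437.

433494437


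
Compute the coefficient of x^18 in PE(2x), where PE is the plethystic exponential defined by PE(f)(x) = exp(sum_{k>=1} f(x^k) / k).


With f(x) = 2x, the exponent is sum_{k>=1} 2 x^k / k = 2 * (-ln(1 - x)). Exponentiating:
PE(2x) = exp(-2 ln(1 - x)) = 1/(1 - x)^2.
By the negative binomial expansion, [x^n] 1/(1 - x)^2 = C(n + 1, 1).
For n = 18: C(19, 1) = 19.

19


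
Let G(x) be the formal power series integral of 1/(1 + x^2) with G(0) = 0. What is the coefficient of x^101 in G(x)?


1/(1 + x^2) = sum_{j>=0} (-1)^j x^(2j). Integrating termwise with G(0) = 0:
G(x) = sum_{j>=0} (-1)^j x^(2j+1) / (2j+1) = arctan(x).
Only odd powers are nonzero. For x^101 write 101 = 2*50 + 1, giving
(-1)^50 / 101 = 1/101 = 1/101.

1/101


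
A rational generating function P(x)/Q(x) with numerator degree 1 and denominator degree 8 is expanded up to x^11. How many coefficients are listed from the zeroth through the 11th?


Expanding up to x^11 gives the coefficients for x^0, x^1, ..., x^11.
That is 11 + 1 = 12 coefficients in total.

12


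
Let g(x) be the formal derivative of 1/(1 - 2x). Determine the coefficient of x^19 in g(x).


Differentiate termwise: d/dx sum_{k>=0} 2^k x^k = sum_{k>=1} k 2^k x^(k-1) = sum_{j>=0} (j+1) 2^(j+1) x^j.
Equivalently, d/dx [1/(1 - 2x)] = 2/(1 - 2x)^2.
For j = 19: 20 * 2^20 = 20 * 1048576 = 20971520.

20971520


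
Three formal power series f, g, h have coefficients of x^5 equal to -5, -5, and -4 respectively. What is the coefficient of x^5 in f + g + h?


Series addition is componentwise:
-5 + -5 + -4
= -14

-14


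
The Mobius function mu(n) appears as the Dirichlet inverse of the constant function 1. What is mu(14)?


14 = 2 * 7 (all distinct primes).
mu(14) = (-1)^2 = 1

1


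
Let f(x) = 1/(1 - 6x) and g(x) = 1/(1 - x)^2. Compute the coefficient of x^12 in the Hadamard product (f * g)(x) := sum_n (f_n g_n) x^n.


f has coefficients f_k = 6^k. For g = 1/(1 - x)^2 the coefficient is g_k = C(k + 1, 1) = k + 1. The Hadamard coefficient is (f * g)_k = 6^k * (k + 1).
For k = 12: 6^12 * 13 = 2176782336 * 13 = 28298170368.

28298170368


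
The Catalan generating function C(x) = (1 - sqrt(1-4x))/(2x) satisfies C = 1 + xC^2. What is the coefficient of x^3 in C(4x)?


Substituting x -> 4x scales the n-th coefficient by 4^n, so [x^3] C(4x) = 4^3 * C_3.
C_3 = C(2*3, 3)/(4) = 20/4 = 5.
So 4^3 * 5 = 64 * 5 = 320.

320


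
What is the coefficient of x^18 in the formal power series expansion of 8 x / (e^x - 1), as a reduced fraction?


The exponential generating function for Bernoulli numbers is
x / (e^x - 1) = sum_{k>=0} B_k x^k / k!.
So the coefficient of x^18 in 8 x / (e^x - 1) is 8 B_18 / 18!.
Computing: B_18 = 43867/798, 18! = 6402373705728000, giving
8 * 43867/798 / 6402373705728000 = 43867/638636777146368000.

43867/638636777146368000


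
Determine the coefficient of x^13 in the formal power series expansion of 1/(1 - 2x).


The geometric series identity gives 1/(1 - c x) = sum_{k>=0} c^k x^k, so the coefficient of x^k is c^k.
Here c = 2 and k = 13.
Computing: 2^13 = 8192

8192


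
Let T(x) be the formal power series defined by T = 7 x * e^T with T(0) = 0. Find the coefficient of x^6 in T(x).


Apply the Lagrange inversion formula: if T = 7 x * phi(T) with phi(t) = e^t, then
[x^n] T = 7^n * (1/n) [t^(n-1)] phi(t)^n = 7^n * (1/n) [t^(n-1)] e^(n t) = 7^n * (1/n) * n^(n-1) / (n-1)! = 7^n * n^(n-1) / n!.
When c = 1 this is the Cayley count of rooted labeled trees on n vertices, divided by n!.
For n = 6: 7^6 * 6^5 / 6! = 117649 * 7776/720 = 6353046/5.

6353046/5


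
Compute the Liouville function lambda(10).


The Liouville function is lambda(k) = (-1)^Omega(k), where Omega(k) counts the prime factors of k with multiplicity.
Factoring: 10 = 2 * 5, so Omega(10) = 2.
lambda(10) = (-1)^2 = 1.

1


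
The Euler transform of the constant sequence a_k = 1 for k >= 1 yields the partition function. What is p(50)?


The Euler transform converts the sequence a_k = 1 into the number of integer partitions.
Using the recurrence or dynamic programming:
p(50) = 204226

204226


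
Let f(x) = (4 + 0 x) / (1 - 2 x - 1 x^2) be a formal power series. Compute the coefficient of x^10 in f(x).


Write f(x) = sum_{k>=0} a_k x^k. Multiplying both sides by 1 - 2 x - 1 x^2 gives
(1 - 2 x - 1 x^2) sum_{k>=0} a_k x^k = 4 + 0 x.
Matching coefficients:
 x^0: a_0 = 4
 x^1: a_1 - 2 a_0 = 0  =>  a_1 = 2*4 + 0 = 8
 x^k (k >= 2): a_k = 2 a_{k-1} + 1 a_{k-2}.
Iterating: a_2 = 20, a_3 = 48, a_4 = 116, a_5 = 280, a_6 = 676, a_7 = 1632, a_8 = 3940, a_9 = 9512, a_10 = 22964.
So the coefficient of x^10 is 22964.

22964


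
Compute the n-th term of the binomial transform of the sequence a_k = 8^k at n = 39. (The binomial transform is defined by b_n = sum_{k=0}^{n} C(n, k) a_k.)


With a_k = 8^k, b_n = sum_{k=0}^{n} C(n, k) 8^k = (1 + 8)^n by the binomial theorem.
For n = 39: (1 + 8)^39 = 9^39 = 16423203268260658146231467800709255289.

16423203268260658146231467800709255289


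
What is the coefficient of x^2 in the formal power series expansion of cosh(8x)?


The Maclaurin series is cosh(t) = sum_{m>=0} t^(2m) / (2m)!, so substituting t = 8x, only even powers of x are nonzero, with coefficient of x^(2m) equal to 8^(2m) / (2m)!.
For x^2 the coefficient is 8^2/2! = 64/2 = 32.

32


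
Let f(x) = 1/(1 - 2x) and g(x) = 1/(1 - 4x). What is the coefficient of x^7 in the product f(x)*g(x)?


The coefficient of x^n in f*g is the Cauchy product: sum_{k=0}^{n} a^k * b^(n-k).
With a=2, b=4, n=7:
sum_{k=0}^{7} 2^k * 4^(7-k)
= 32640

32640


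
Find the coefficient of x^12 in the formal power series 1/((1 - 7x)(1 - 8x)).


By partial fractions or Cauchy convolution:
The coefficient equals sum_{k=0}^{12} 7^k * 8^(12-k).
= 452866803481

452866803481


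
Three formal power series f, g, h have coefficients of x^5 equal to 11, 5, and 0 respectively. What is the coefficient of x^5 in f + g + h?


Series addition is componentwise:
11 + 5 + 0
= 16

16


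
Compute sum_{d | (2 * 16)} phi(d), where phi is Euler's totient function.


First, 2 * 16 = 32. One classical identity is sum_{d | n} phi(d) = n (each k in [1, n] has a unique gcd with n, and among the k's with gcd(k, n) = n/d there are phi(d) of them). So the sum equals 32. We also verify directly:
Divisors of 32: 1, 2, 4, 8, 16, 32.
phi values: 1, 1, 2, 4, 8, 16.
Sum = 32.

32


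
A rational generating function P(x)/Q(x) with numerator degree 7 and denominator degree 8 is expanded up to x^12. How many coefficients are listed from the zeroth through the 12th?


Expanding up to x^12 gives the coefficients for x^0, x^1, ..., x^12.
That is 12 + 1 = 13 coefficients in total.

13


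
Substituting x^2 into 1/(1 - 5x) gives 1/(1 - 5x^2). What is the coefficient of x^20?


The coefficient of x^(2m) in 1/(1 - 5x^2) is 5^m.
With n = 20 = 2*10, the coefficient is 5^10 = 9765625.

9765625


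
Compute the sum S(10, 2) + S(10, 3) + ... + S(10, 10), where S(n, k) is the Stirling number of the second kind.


By definition, S(n, k) counts partitions of an n-set into exactly k nonempty blocks.
Computing row n = 10 for k = 2..10:
S(10, k): 511, 9330, 34105, 42525, 22827, 5880, 750, 45, 1
Sum = 115974.

115974


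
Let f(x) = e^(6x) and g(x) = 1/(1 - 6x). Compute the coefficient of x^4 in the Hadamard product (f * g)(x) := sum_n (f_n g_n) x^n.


Expanding: f_k = 6^k/k! (from e^(6x)) and g_k = 6^k (from 1/(1 - 6x)). So the Hadamard coefficient (f * g)_k = 6^k 6^k / k! = (36)^k / k!.
For k = 4: 36^4/4! = 1679616/24 = 69984.

69984


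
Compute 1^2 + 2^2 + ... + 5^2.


This power sum has a closed form given by Faulhaber's formula
sum_{k=1}^{m} k^p = (1 / (p + 1)) * sum_{j=0}^{p} C(p + 1, j) B_j m^(p + 1 - j),
but for small m direct computation is fastest:
1 + 4 + 9 + 16 + 25 = 55.

55


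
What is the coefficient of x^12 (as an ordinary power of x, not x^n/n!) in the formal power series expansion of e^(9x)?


The exponential series is e^y = sum_{k>=0} y^k / k!. Substituting y = 9x gives
e^(9x) = sum_{k>=0} 9^k x^k / k!.
So the coefficient of x^n is a^n/n! with a = 9, n = 12:
9^12 / 12! = 282429536481/479001600 = 1162261467/1971200

1162261467/1971200


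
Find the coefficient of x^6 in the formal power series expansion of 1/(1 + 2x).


Write 1/(1 + c x) = 1/(1 - (-c) x) and apply the geometric-series identity
1/(1 - y) = sum_{k>=0} y^k to get 1/(1 + c x) = sum_{k>=0} (-c)^k x^k.
So the coefficient of x^k is (-c)^k = (-1)^k * c^k.
Here c = 2 and k = 6:
(-2)^6 = 1 * 64 = 64

64


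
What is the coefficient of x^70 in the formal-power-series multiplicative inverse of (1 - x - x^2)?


Let the inverse be f(x) = sum_{k>=0} a_k x^k. From f(x) * (1 - x - x^2) = 1 and matching coefficients:
 x^0: a_0 = 1.
 x^1: a_1 - a_0 = 0, so a_1 = 1.
 x^k (k >= 2): a_k - a_{k-1} - a_{k-2} = 0, i.e. a_k = a_{k-1} + a_{k-2}.
This is the Fibonacci-type recurrence shifted so that a_0 = a_1 = 1.
Iterating: a_0=1, a_1=1, a_2=2, a_3=3, a_4=5, a_5=8, a_6=13, a_7=21, a_8=34, a_9=55, ...
a_70 = 308061521170129.

308061521170129


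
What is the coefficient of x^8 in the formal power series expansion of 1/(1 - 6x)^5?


The general identity 1/(1 - c x)^r = sum_{k>=0} c^k C(k + r - 1, r - 1) x^k follows by substituting y = c x into 1/(1 - y)^r = sum_{k>=0} C(k + r - 1, r - 1) y^k.
For c = 6, r = 5, k = 8:
6^8 * C(12, 4) = 1679616 * 495 = 831409920.

831409920


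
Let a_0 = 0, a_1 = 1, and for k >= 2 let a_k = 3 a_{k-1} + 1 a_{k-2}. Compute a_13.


Iterating the recurrence forward:
a_0 = 0
a_1 = 1
a_2 = 3*1 + 1*0 = 3
a_3 = 3*3 + 1*1 = 10
a_4 = 3*10 + 1*3 = 33
a_5 = 3*33 + 1*10 = 109
a_6 = 3*109 + 1*33 = 360
a_7 = 3*360 + 1*109 = 1189
a_8 = 3*1189 + 1*360 = 3927
a_9 = 3*3927 + 1*1189 = 12970
a_10 = 3*12970 + 1*3927 = 42837
a_11 = 3*42837 + 1*12970 = 141481
a_12 = 3*141481 + 1*42837 = 467280
a_13 = 3*467280 + 1*141481 = 1543321
So a_13 = 1543321.

1543321


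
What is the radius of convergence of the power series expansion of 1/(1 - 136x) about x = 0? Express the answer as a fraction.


Expanding 1/(1 - 136x) = sum_{k>=0} 136^k x^k, the series converges when |136x| < 1, i.e., |x| < 1/136.
So the radius of convergence is 1/136 = 1/136.

1/136


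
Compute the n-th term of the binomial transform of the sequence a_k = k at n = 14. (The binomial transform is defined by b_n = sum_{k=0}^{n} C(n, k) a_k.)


With a_k = k, b_n = sum_{k=0}^{n} C(n, k) k. Using k * C(n, k) = n * C(n-1, k-1) gives b_n = n * sum_{k>=1} C(n-1, k-1) = n * 2^(n-1).
For n = 14: 14 * 2^13 = 14 * 8192 = 114688.

114688


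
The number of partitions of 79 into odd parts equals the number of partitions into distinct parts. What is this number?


Computing partitions of 79 into odd parts (1, 3, 5, ...):
Using the generating function prod_{k>=0} 1/(1-x^(2k+1)),
the count is 70488

70488


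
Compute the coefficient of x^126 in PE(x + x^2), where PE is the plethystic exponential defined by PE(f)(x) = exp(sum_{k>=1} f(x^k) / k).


With f(x) = x + x^2, the exponent is sum_{k>=1} (x^k + x^(2k)) / k = -ln(1 - x) - ln(1 - x^2). Exponentiating:
PE(x + x^2) = 1 / ((1 - x)(1 - x^2)).
This is the generating function for partitions of n into parts of size 1 or 2. The number of 2's can be any j in 0..63, and the rest are 1's, so
[x^126] = floor(126/2) + 1 = 64.

64


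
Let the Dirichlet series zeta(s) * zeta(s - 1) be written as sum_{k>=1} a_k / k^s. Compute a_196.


Convolution gives a_k = sum_{d | k} d * 1 = sum_{d | k} d = sigma(k), the sum of positive divisors of k.
For k = 196, the divisors are 1, 2, 4, 7, 14, 28, 49, 98, 196, so
sigma(196) = 1 + 2 + 4 + 7 + 14 + 28 + 49 + 98 + 196 = 399.

399


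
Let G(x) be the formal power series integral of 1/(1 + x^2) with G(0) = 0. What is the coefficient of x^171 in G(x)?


1/(1 + x^2) = sum_{j>=0} (-1)^j x^(2j). Integrating termwise with G(0) = 0:
G(x) = sum_{j>=0} (-1)^j x^(2j+1) / (2j+1) = arctan(x).
Only odd powers are nonzero. For x^171 write 171 = 2*85 + 1, giving
(-1)^85 / 171 = -1/171 = -1/171.

-1/171


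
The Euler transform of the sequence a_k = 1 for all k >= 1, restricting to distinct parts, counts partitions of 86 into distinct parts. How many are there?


Partitions of 86 into distinct parts can be computed via generating function.
Product (1+x)(1+x^2)(1+x^3)...
The coefficient of x^86 = 133184

133184


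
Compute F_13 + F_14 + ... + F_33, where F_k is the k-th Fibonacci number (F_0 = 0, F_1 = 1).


Use the identity sum_{k=0}^{N} F_k = F_{N+2} - 1 (which follows from F_{k+2} - F_{k+1} = F_k). Then
sum_{k=13}^{33} F_k = (F_{35} - 1) - (F_{14} - 1) = F_{35} - F_{14}.
Computing: F_{35} = 9227465, F_{14} = 377, so
Sum = 9227465 - 377 = 9227088.

9227088


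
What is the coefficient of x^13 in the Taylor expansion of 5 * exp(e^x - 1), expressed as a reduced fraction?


exp(e^x - 1) = sum_{k>=0} Bell_k x^k / k!, where Bell_k is the k-th Bell number.
So the coefficient of x^13 is 5 * Bell_13 / 13!.
Computing: Bell_13 = 27644437 and 13! = 6227020800, giving
5 * 27644437/6227020800 = 27644437/1245404160.

27644437/1245404160


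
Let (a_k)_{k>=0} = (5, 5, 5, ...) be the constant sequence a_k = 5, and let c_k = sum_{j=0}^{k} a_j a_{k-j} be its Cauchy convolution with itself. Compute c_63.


Since a_j = 5 for all j >= 0, the convolution sum becomes
c_k = sum_{j=0}^{k} 5 * 5 = 25 * (k + 1).
Equivalently, the generating function of (a_k) is 5/(1 - x) and its square is 25/(1 - x)^2 = sum_{k>=0} 25(k + 1) x^k.
For k = 63: 25 * 64 = 1600.

1600


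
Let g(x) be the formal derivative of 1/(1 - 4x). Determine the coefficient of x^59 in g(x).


Differentiate termwise: d/dx sum_{k>=0} 4^k x^k = sum_{k>=1} k 4^k x^(k-1) = sum_{j>=0} (j+1) 4^(j+1) x^j.
Equivalently, d/dx [1/(1 - 4x)] = 4/(1 - 4x)^2.
For j = 59: 60 * 4^60 = 60 * 1329227995784915872903807060280344576 = 79753679747094952374228423616820674560.

79753679747094952374228423616820674560


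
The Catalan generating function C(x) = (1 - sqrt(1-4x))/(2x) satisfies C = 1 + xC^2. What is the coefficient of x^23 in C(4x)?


Substituting x -> 4x scales the n-th coefficient by 4^n, so [x^23] C(4x) = 4^23 * C_23.
C_23 = C(2*23, 23)/(24) = 8233430727600/24 = 343059613650.
So 4^23 * 343059613650 = 70368744177664 * 343059613650 = 24140674190625098799513600.

24140674190625098799513600


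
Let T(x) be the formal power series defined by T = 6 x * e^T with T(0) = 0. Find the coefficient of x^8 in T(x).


Apply the Lagrange inversion formula: if T = 6 x * phi(T) with phi(t) = e^t, then
[x^n] T = 6^n * (1/n) [t^(n-1)] phi(t)^n = 6^n * (1/n) [t^(n-1)] e^(n t) = 6^n * (1/n) * n^(n-1) / (n-1)! = 6^n * n^(n-1) / n!.
When c = 1 this is the Cayley count of rooted labeled trees on n vertices, divided by n!.
For n = 8: 6^8 * 8^7 / 8! = 1679616 * 2097152/40320 = 3057647616/35.

3057647616/35


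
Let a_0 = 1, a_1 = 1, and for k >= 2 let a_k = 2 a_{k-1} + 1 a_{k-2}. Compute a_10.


Iterating the recurrence forward:
a_0 = 1
a_1 = 1
a_2 = 2*1 + 1*1 = 3
a_3 = 2*3 + 1*1 = 7
a_4 = 2*7 + 1*3 = 17
a_5 = 2*17 + 1*7 = 41
a_6 = 2*41 + 1*17 = 99
a_7 = 2*99 + 1*41 = 239
a_8 = 2*239 + 1*99 = 577
a_9 = 2*577 + 1*239 = 1393
a_10 = 2*1393 + 1*577 = 3363
So a_10 = 3363.

3363


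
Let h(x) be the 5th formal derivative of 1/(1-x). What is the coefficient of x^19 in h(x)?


Differentiating 5 times: d^5/dx^5 [1/(1-x)] = 5!/(1-x)^6.
The expansion 1/(1-x)^6 = sum_{k>=0} C(k+5, 5) x^k, so the coefficient of x^n in 5!/(1-x)^6 is 5! * C(n+5, 5).
For n = 19: 120 * C(24, 5) = 120 * 42504 = 5100480

5100480


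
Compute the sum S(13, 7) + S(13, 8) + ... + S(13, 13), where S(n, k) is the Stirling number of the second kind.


By definition, S(n, k) counts partitions of an n-set into exactly k nonempty blocks.
Computing row n = 13 for k = 7..13:
S(13, k): 5715424, 1899612, 359502, 39325, 2431, 78, 1
Sum = 8016373.

8016373


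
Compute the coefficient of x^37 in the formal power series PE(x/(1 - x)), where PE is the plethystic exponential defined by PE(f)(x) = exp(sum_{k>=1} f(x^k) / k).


For f(x) = x/(1 - x) we have
sum_{k>=1} f(x^k) / k = sum_{k>=1} (1/k) * x^k / (1 - x^k) = sum_{k, m >= 1} x^(k m) / k,
which after exponentiating simplifies to
PE(x/(1 - x)) = prod_{k>=1} 1 / (1 - x^k).
This is the generating function for the partition function p(n), so the coefficient of x^37 is p(37).
Computing p(37) by dynamic programming over parts 1, 2, ..., 37: p(37) = 21637.

21637


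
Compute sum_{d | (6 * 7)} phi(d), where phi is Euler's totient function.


First, 6 * 7 = 42. One classical identity is sum_{d | n} phi(d) = n (each k in [1, n] has a unique gcd with n, and among the k's with gcd(k, n) = n/d there are phi(d) of them). So the sum equals 42. We also verify directly:
Divisors of 42: 1, 2, 3, 6, 7, 14, 21, 42.
phi values: 1, 1, 2, 2, 6, 6, 12, 12.
Sum = 42.

42


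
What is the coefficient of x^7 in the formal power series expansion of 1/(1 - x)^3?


The negative binomial / multiset identity is
1/(1 - x)^r = sum_{k>=0} C(k + r - 1, r - 1) x^k.
Here r = 3 and k = 7, so the coefficient is
C(7 + 2, 2) = C(9, 2)
= 36

36


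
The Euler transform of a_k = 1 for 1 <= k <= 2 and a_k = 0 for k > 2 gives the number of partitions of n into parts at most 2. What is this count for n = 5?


Partitions of 5 into parts at most 2:
Using generating function (1-x)^(-1)(1-x^2)^(-1),
the coefficient of x^5 = 3

3


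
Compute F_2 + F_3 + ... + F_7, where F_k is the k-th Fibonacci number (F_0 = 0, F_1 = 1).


Use the identity sum_{k=0}^{N} F_k = F_{N+2} - 1 (which follows from F_{k+2} - F_{k+1} = F_k). Then
sum_{k=2}^{7} F_k = (F_{9} - 1) - (F_{3} - 1) = F_{9} - F_{3}.
Computing: F_{9} = 34, F_{3} = 2, so
Sum = 34 - 2 = 32.

32


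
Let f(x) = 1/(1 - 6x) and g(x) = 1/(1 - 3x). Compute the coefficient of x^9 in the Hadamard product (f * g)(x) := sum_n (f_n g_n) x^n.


f has coefficients f_k = 6^k and g has coefficients g_k = 3^k, so the Hadamard product has coefficient (f*g)_k = 6^k * 3^k = 18^k.
For k = 9: 18^9 = 198359290368.

198359290368


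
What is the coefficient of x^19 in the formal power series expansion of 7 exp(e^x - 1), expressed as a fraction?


exp(e^x - 1) is the exponential generating function for the Bell numbers Bell_k: exp(e^x - 1) = sum_{k>=0} Bell_k x^k / k!.
So the coefficient of x^19 in 7 exp(e^x - 1) is 7 Bell_19 / 19!.
Computing: Bell_19 = 5832742205057 and 19! = 121645100408832000, giving
7 * 5832742205057/121645100408832000 = 5832742205057/17377871486976000.

5832742205057/17377871486976000


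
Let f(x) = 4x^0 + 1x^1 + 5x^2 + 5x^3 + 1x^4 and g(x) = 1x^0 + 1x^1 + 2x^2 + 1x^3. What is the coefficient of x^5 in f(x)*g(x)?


Cauchy product at x^5:
5*1 + 5*2 + 1*1
= 16

16


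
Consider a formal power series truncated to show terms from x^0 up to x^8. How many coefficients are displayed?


From x^0 to x^8 inclusive, the count is 8 - 0 + 1 = 9.

9


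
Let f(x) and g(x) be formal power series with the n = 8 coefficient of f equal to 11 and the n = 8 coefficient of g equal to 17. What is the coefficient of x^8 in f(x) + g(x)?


Addition of formal power series is termwise.
The coefficient of x^8 in f + g = 11 + 17
= 28

28


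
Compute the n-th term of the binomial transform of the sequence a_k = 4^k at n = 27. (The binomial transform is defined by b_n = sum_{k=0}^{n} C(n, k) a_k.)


With a_k = 4^k, b_n = sum_{k=0}^{n} C(n, k) 4^k = (1 + 4)^n by the binomial theorem.
For n = 27: (1 + 4)^27 = 5^27 = 7450580596923828125.

7450580596923828125


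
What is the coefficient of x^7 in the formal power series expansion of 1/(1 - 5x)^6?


The general identity 1/(1 - c x)^r = sum_{k>=0} c^k C(k + r - 1, r - 1) x^k follows by substituting y = c x into 1/(1 - y)^r = sum_{k>=0} C(k + r - 1, r - 1) y^k.
For c = 5, r = 6, k = 7:
5^7 * C(12, 5) = 78125 * 792 = 61875000.

61875000


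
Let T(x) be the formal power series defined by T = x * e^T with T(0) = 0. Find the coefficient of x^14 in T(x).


Apply the Lagrange inversion formula: if T = x * phi(T) with phi(t) = e^t, then
[x^n] T = (1/n) [t^(n-1)] phi(t)^n = (1/n) [t^(n-1)] e^(n t) = (1/n) * n^(n-1) / (n-1)! = n^(n-1) / n!.
When c = 1 this is the Cayley count of rooted labeled trees on n vertices, divided by n!.
For n = 14: 14^13 / 14! = 793714773254144/87178291200 = 7909306972/868725.

7909306972/868725


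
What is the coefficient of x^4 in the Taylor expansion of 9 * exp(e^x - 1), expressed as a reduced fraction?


exp(e^x - 1) = sum_{k>=0} Bell_k x^k / k!, where Bell_k is the k-th Bell number.
So the coefficient of x^4 is 9 * Bell_4 / 4!.
Computing: Bell_4 = 15 and 4! = 24, giving
9 * 15/24 = 45/8.

45/8


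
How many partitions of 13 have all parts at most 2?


Using the generating function (1-x)^(-1)(1-x^2)^(-1),
the coefficient of x^13 counts these restricted partitions.
Result = 7

7


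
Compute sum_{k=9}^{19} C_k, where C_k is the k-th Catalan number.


C_9 through C_19: 4862, 16796, 58786, 208012, 742900, 2674440, 9694845, 35357670, 129644790, 477638700, 1767263190
Sum = 4862 + 16796 + 58786 + 208012 + 742900 + 2674440 + 9694845 + 35357670 + 129644790 + 477638700 + 1767263190
= 2423304991

2423304991


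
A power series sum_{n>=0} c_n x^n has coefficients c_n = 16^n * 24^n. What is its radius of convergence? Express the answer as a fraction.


By the root test (Cauchy-Hadamard), the radius is R = 1 / limsup_n |c_n|^(1/n).
Here |c_n|^(1/n) = (16^n * 24^n)^(1/n) = 16 * 24 = 384 for all n.
So R = 1/384 = 1/384.

1/384


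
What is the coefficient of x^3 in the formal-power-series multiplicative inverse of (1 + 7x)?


The inverse is 1/(1 + 7x). Apply the geometric identity 1/(1 - y) = sum_{k>=0} y^k with y = -7x:
1/(1 + 7x) = sum_{k>=0} (-7)^k x^k.
So the coefficient of x^3 is (-7)^3 = -343.

-343


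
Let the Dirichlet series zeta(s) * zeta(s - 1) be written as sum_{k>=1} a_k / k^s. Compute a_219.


Convolution gives a_k = sum_{d | k} d * 1 = sum_{d | k} d = sigma(k), the sum of positive divisors of k.
For k = 219, the divisors are 1, 3, 73, 219, so
sigma(219) = 1 + 3 + 73 + 219 = 296.

296


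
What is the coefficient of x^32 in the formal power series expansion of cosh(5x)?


The Maclaurin series is cosh(t) = sum_{m>=0} t^(2m) / (2m)!, so substituting t = 5x, only even powers of x are nonzero, with coefficient of x^(2m) equal to 5^(2m) / (2m)!.
For x^32 the coefficient is 5^32/32! = 23283064365386962890625/263130836933693530167218012160000000 = 298023223876953125/3368074712751277186140390555648.

298023223876953125/3368074712751277186140390555648


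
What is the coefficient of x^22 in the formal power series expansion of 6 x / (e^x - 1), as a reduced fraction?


The exponential generating function for Bernoulli numbers is
x / (e^x - 1) = sum_{k>=0} B_k x^k / k!.
So the coefficient of x^22 in 6 x / (e^x - 1) is 6 B_22 / 22!.
Computing: B_22 = 854513/138, 22! = 1124000727777607680000, giving
6 * 854513/138 / 1124000727777607680000 = 77683/2350183339898634240000.

77683/2350183339898634240000


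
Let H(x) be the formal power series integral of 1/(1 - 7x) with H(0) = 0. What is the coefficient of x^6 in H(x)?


1/(1 - 7x) = sum_{k>=0} 7^k x^k. Integrating termwise with H(0) = 0:
H(x) = sum_{k>=0} 7^k x^(k+1) / (k+1) = sum_{m>=1} 7^(m-1) x^m / m.
For m = 6: 7^5/6 = 16807/6 = 16807/6.

16807/6


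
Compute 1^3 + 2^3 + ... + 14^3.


This power sum has a closed form given by Faulhaber's formula
sum_{k=1}^{m} k^p = (1 / (p + 1)) * sum_{j=0}^{p} C(p + 1, j) B_j m^(p + 1 - j),
but for small m direct computation is fastest:
1 + 8 + 27 + 64 + 125 + 216 + 343 + 512 + 729 + 1000 + 1331 + 1728 + 2197 + 2744 = 11025.

11025


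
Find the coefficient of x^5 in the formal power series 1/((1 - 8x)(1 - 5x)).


By partial fractions or Cauchy convolution:
The coefficient equals sum_{k=0}^{5} 8^k * 5^(5-k).
= 82173

82173


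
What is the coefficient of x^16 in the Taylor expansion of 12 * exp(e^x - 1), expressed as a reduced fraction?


exp(e^x - 1) = sum_{k>=0} Bell_k x^k / k!, where Bell_k is the k-th Bell number.
So the coefficient of x^16 is 12 * Bell_16 / 16!.
Computing: Bell_16 = 10480142147 and 16! = 20922789888000, giving
12 * 10480142147/20922789888000 = 10480142147/1743565824000.

10480142147/1743565824000


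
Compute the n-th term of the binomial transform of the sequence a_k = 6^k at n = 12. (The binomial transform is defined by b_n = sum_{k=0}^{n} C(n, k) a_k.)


With a_k = 6^k, b_n = sum_{k=0}^{n} C(n, k) 6^k = (1 + 6)^n by the binomial theorem.
For n = 12: (1 + 6)^12 = 7^12 = 13841287201.

13841287201


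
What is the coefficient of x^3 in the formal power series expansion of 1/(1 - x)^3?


The negative binomial / multiset identity is
1/(1 - x)^r = sum_{k>=0} C(k + r - 1, r - 1) x^k.
Here r = 3 and k = 3, so the coefficient is
C(3 + 2, 2) = C(5, 2)
= 10

10


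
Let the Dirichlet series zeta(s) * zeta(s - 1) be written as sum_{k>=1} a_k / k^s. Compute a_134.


Convolution gives a_k = sum_{d | k} d * 1 = sum_{d | k} d = sigma(k), the sum of positive divisors of k.
For k = 134, the divisors are 1, 2, 67, 134, so
sigma(134) = 1 + 2 + 67 + 134 = 204.

204


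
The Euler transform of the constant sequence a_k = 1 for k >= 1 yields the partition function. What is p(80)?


The Euler transform converts the sequence a_k = 1 into the number of integer partitions.
Using the recurrence or dynamic programming:
p(80) = 15796476

15796476


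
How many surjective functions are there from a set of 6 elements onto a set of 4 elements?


By inclusion-exclusion on which target elements are missed, the number of surjections from an n-set onto a k-set is
surj(n, k) = sum_{j=0}^{k} (-1)^j C(k, j) (k - j)^n.
Equivalently surj(n, k) = k! * S(n, k), where S(n, k) is the Stirling number of the second kind.
For n = 6, k = 4:
S(6, 4) = 65, so
surj = 4! * 65 = 24 * 65 = 1560.

1560


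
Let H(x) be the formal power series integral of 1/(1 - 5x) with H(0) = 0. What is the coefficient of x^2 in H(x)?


1/(1 - 5x) = sum_{k>=0} 5^k x^k. Integrating termwise with H(0) = 0:
H(x) = sum_{k>=0} 5^k x^(k+1) / (k+1) = sum_{m>=1} 5^(m-1) x^m / m.
For m = 2: 5^1/2 = 5/2 = 5/2.

5/2


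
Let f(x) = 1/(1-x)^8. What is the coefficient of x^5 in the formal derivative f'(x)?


Differentiate: d/dx [ 1/(1-x)^r ] = r / (1-x)^(r+1).
Here r = 8, so f'(x) = 8 / (1-x)^9.
The expansion of 1/(1-x)^(r+1) has coefficient of x^n equal to C(n+r, r).
So the coefficient of x^5 in f'(x) is
8 * C(13, 8) = 8 * 1287 = 10296

10296


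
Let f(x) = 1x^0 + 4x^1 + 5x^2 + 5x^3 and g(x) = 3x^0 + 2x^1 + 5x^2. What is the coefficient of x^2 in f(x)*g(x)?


Cauchy product at x^2:
1*5 + 4*2 + 5*3
= 28

28


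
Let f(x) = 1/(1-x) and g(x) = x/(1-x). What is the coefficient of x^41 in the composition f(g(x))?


First simplify the composition: f(g(x)) = 1/(1 - x/(1-x)) = (1-x)/((1-x) - x) = (1-x)/(1-2x).
Now extract the coefficient. Write (1-x)/(1-2x) = 1/(1-2x) - x/(1-2x).
The coefficient of x^n in 1/(1-2x) is 2^n, and in x/(1-2x) is 2^(n-1) (for n >= 1).
So the coefficient of x^41 is 2^41 - 2^40 = 2199023255552 - 1099511627776 = 1099511627776.

1099511627776


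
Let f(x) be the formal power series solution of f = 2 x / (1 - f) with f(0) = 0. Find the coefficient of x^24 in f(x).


Apply Lagrange inversion: f = 2 x * phi(f) with phi(t) = 1/(1 - t), so
[x^n] f = 2^n * (1/n) [t^(n-1)] phi(t)^n = 2^n * (1/n) [t^(n-1)] (1 - t)^(-n) = 2^n * (1/n) C(2n - 2, n - 1) = 2^n * C_{n-1}.
For n = 24: C_23 = C(46, 23) / 24 = 8233430727600/24 = 343059613650.
With the 2^24 = 16777216 factor, the coefficient is 16777216 * 343059613650 = 5755585239082598400.

5755585239082598400


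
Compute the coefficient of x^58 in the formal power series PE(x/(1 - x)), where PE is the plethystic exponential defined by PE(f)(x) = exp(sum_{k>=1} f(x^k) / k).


For f(x) = x/(1 - x) we have
sum_{k>=1} f(x^k) / k = sum_{k>=1} (1/k) * x^k / (1 - x^k) = sum_{k, m >= 1} x^(k m) / k,
which after exponentiating simplifies to
PE(x/(1 - x)) = prod_{k>=1} 1 / (1 - x^k).
This is the generating function for the partition function p(n), so the coefficient of x^58 is p(58).
Computing p(58) by dynamic programming over parts 1, 2, ..., 58: p(58) = 715220.

715220


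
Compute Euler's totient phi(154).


phi(n) counts integers in [1, n] coprime to n. Using the multiplicative formula phi(n) = n * prod_{p | n} (1 - 1/p):
154 = 2 * 7 * 11, so
phi(154) = 154 * (1 - 1/2) * (1 - 1/7) * (1 - 1/11) = 60.

60


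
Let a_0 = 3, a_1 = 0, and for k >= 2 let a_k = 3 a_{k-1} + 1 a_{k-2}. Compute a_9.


Iterating the recurrence forward:
a_0 = 3
a_1 = 0
a_2 = 3*0 + 1*3 = 3
a_3 = 3*3 + 1*0 = 9
a_4 = 3*9 + 1*3 = 30
a_5 = 3*30 + 1*9 = 99
a_6 = 3*99 + 1*30 = 327
a_7 = 3*327 + 1*99 = 1080
a_8 = 3*1080 + 1*327 = 3567
a_9 = 3*3567 + 1*1080 = 11781
So a_9 = 11781.

11781


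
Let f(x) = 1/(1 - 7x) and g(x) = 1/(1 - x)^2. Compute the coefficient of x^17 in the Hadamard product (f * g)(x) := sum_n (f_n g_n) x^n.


f has coefficients f_k = 7^k. For g = 1/(1 - x)^2 the coefficient is g_k = C(k + 1, 1) = k + 1. The Hadamard coefficient is (f * g)_k = 7^k * (k + 1).
For k = 17: 7^17 * 18 = 232630513987207 * 18 = 4187349251769726.

4187349251769726


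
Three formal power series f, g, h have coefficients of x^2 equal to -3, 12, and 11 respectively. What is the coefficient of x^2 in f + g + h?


Series addition is componentwise:
-3 + 12 + 11
= 20

20


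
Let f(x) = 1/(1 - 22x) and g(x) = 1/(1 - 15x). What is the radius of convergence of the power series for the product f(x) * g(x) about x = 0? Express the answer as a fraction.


The radius of 1/(1 - 22x) is 1/22 (nearest singularity at x = 1/22), and the radius of 1/(1 - 15x) is 1/15.
The product f(x)*g(x) = 1/((1 - 22x)(1 - 15x)) has singularities at both 1/22 and 1/15, so its radius of convergence is the distance to the nearest one:
min(1/22, 1/15) = 1/22.

1/22


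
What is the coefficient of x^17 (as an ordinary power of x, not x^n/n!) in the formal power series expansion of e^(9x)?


The exponential series is e^y = sum_{k>=0} y^k / k!. Substituting y = 9x gives
e^(9x) = sum_{k>=0} 9^k x^k / k!.
So the coefficient of x^n is a^n/n! with a = 9, n = 17:
9^17 / 17! = 16677181699666569/355687428096000 = 22876792454961/487911424000

22876792454961/487911424000


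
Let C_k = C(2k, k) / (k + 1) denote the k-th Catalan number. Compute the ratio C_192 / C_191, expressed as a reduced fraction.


Using C_k = (2k)! / (k! (k+1)!), the ratio C_{k+1}/C_k simplifies to
C_{k+1}/C_k = [(2k+2)! / ((k+1)! (k+2)!)] * [k! (k+1)! / (2k)!]
 = (2k+2)(2k+1) / ((k+1)(k+2)) = 2(2k+1) / (k+2).
For k = 191: 2(2*191 + 1) / (191 + 2) = 766/193 = 766/193.

766/193


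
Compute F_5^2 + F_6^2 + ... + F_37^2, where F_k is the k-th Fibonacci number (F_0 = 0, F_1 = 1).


There is a standard identity sum_{k=0}^{N} F_k^2 = F_N * F_{N+1} (proved inductively from the telescoping relation F_k^2 = F_k F_{k+1} - F_{k-1} F_k). Then
sum_{k=5}^{37} F_k^2 = F_37 F_38 - F_4 F_5.
Computing: F_37 = 24157817, F_38 = 39088169, F_4 = 3, F_5 = 5.
Sum = 24157817 * 39088169 - 3 * 5 = 944284833567058.

944284833567058


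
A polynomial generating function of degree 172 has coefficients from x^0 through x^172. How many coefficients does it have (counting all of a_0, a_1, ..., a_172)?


A polynomial of degree 172 takes the form a_0 + a_1 x + ... + a_172 x^172.
The number of coefficients is 172 + 1 = 173.

173


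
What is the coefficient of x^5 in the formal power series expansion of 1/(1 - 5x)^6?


The general identity 1/(1 - c x)^r = sum_{k>=0} c^k C(k + r - 1, r - 1) x^k follows by substituting y = c x into 1/(1 - y)^r = sum_{k>=0} C(k + r - 1, r - 1) y^k.
For c = 5, r = 6, k = 5:
5^5 * C(10, 5) = 3125 * 252 = 787500.

787500


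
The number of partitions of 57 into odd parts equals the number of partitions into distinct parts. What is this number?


Computing partitions of 57 into odd parts (1, 3, 5, ...):
Using the generating function prod_{k>=0} 1/(1-x^(2k+1)),
the count is 7917

7917


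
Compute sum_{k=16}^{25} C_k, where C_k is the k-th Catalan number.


C_16 through C_25: 35357670, 129644790, 477638700, 1767263190, 6564120420, 24466267020, 91482563640, 343059613650, 1289904147324, 4861946401452
Sum = 35357670 + 129644790 + 477638700 + 1767263190 + 6564120420 + 24466267020 + 91482563640 + 343059613650 + 1289904147324 + 4861946401452
= 6619833017856

6619833017856


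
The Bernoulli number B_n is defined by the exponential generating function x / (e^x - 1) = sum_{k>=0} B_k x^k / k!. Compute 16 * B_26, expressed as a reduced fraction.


Bernoulli numbers can also be computed recursively via B_0 = 1 and sum_{j=0}^{m} C(m+1, j) B_j = 0 for m >= 1. Odd-index Bernoulli numbers vanish for k >= 3.
Computing B_26 = 8553103/6, so 16 * B_26 = 16 * 8553103/6 = 68424824/3.

68424824/3


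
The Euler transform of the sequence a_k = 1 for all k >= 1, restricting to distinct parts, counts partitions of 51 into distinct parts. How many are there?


Partitions of 51 into distinct parts can be computed via generating function.
Product (1+x)(1+x^2)(1+x^3)...
The coefficient of x^51 = 4097

4097


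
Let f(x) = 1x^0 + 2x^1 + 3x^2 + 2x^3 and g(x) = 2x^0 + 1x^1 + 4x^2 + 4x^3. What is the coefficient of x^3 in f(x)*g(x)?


Cauchy product at x^3:
1*4 + 2*4 + 3*1 + 2*2
= 19

19


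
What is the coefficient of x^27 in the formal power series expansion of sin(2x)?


The Maclaurin series is sin(t) = sum_{k>=0} (-1)^k t^(2k+1) / (2k+1)!, so substituting t = 2x, only odd powers of x are nonzero, with coefficient of x^(2k+1) equal to (-1)^k 2^(2k+1) / (2k+1)!.
Write 27 = 2*13 + 1, giving the coefficient (-1)^13 * 2^27 / 27! = -134217728/10888869450418352160768000000 = -16/1298054391195577640625.

-16/1298054391195577640625


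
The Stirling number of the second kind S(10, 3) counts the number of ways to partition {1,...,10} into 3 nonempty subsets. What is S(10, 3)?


Using the explicit formula S(n,k) = (1/k!) sum_{j=0}^{k} (-1)^(k-j) C(k,j) j^n:
S(10, 3) = 9330
Equivalently, S(n,k) is n! times the coefficient of x^n in the EGF (e^x - 1)^k / k!.

9330


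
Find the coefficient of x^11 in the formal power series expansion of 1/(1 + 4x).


Write 1/(1 + c x) = 1/(1 - (-c) x) and apply the geometric-series identity
1/(1 - y) = sum_{k>=0} y^k to get 1/(1 + c x) = sum_{k>=0} (-c)^k x^k.
So the coefficient of x^k is (-c)^k = (-1)^k * c^k.
Here c = 4 and k = 11:
(-4)^11 = -1 * 4194304 = -4194304

-4194304
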